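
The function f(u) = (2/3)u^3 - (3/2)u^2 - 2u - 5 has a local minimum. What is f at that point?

Critical points: f'(u) = 2u^2 - 3u - 2 vanishes at u = -1/2, 2.
f''(u) = 4u - 3. f''(-1/2) = -5 < 0 ⇒ local maximum; f''(2) = 5 > 0 ⇒ local minimum.
Thus f has its local minimum at u = 2, with value -29/3.

-29/3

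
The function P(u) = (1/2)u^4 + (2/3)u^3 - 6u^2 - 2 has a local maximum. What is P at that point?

P'(u) = 2u^3 + 2u^2 - 12u. Setting P'(u) = 0 gives u ∈ {-3, 0, 2}.
Since P''(u) = 6u^2 + 4u - 12, we get P''(-3) = 30 > 0 ⇒ local minimum; P''(0) = -12 < 0 ⇒ local maximum; P''(2) = 20 > 0 ⇒ local minimum.
Thus P has its local maximum at u = 0, with value -2.

-2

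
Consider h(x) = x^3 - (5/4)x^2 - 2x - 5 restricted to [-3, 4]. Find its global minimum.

-149/4

h'(x) = 3x^2 - (5/2)x - 2, which vanishes at x = -1/2 and x = 4/3.
Evaluating at the critical points and endpoints: h(-3) = -149/4,  h(-1/2) = -71/16,  h(4/3) = -203/27,  h(4) = 31.
Hence the absolute minimum is -149/4 at x = -3.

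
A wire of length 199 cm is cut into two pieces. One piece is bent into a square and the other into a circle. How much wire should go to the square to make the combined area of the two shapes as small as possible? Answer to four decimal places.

111.4597

Let x be the length used for the square. Square side x/4; circle radius (199−x)/(2π).
A(x) = (x/4)² + π·((199−x)/(2π))² = x²/16 + (199−x)²/(4π) for 0 ≤ x ≤ 199. A'(x) = x/8 − (199−x)/(2π) = 0 gives x = 4·199/(π+4) ≈ 111.4597.
A'' = 1/8 + 1/(2π) > 0, so this gives the minimum combined area; x ≈ 111.4597 cm to the square.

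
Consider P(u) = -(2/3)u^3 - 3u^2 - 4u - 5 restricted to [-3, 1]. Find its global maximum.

-2

The derivative is -2u^2 - 6u - 4, which vanishes at u = -2 and u = -1.
Compare values at every candidate in [-3, 1]: P(-3) = -2,  P(-2) = -11/3,  P(-1) = -10/3,  P(1) = -38/3.
The maximum over the interval is -2, attained at u = -3.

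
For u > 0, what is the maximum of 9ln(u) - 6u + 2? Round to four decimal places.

h'(u) = 9/u − 6 = 0 gives u = 3/2.
h''(u) = -9/u², which is negative for u > 0, so this is a local maximum.
h(3/2) = 9·ln(3/2) - 9 + 2 ≈ -3.3508.

-3.3508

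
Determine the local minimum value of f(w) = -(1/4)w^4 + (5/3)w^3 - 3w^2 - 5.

f'(w) = -w^3 + 5w^2 - 6w. Setting f'(w) = 0 gives w ∈ {0, 2, 3}.
Second-derivative test with f''(w) = -3w^2 + 10w - 6: f''(0) = -6 < 0 ⇒ local maximum; f''(2) = 2 > 0 ⇒ local minimum; f''(3) = -3 < 0 ⇒ local maximum.
Thus f has its local minimum at w = 2, with value -23/3.

-23/3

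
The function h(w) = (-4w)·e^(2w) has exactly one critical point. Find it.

-1/2

Differentiating with the product rule gives h'(w) = (-8w - 4)·e^(2w). Since e^(2w) > 0, the only critical point is w = -1/2.
h''(-1/2) has the same sign as -8 < 0, so this is a local maximum.
h(-1/2) = (2)·e^(-1) ≈ 0.7358.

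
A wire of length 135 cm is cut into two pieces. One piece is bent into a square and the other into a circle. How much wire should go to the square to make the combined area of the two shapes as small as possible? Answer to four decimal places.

75.6134

Let x be the length used for the square. Square side x/4; circle radius (135−x)/(2π).
A(x) = (x/4)² + π·((135−x)/(2π))² = x²/16 + (135−x)²/(4π) for 0 ≤ x ≤ 135. A'(x) = x/8 − (135−x)/(2π) = 0 gives x = 4·135/(π+4) ≈ 75.6134.
A'' = 1/8 + 1/(2π) > 0, so this gives the minimum combined area; x ≈ 75.6134 cm to the square.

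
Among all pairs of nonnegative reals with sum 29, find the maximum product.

With x + y = 29, the product is P(x) = x(29 − x).
P'(x) = 29 − 2x = 0 gives x = 29/2; P'' = −2 < 0, so this is the maximum.
P = 29/2·29/2 = 841/4.

841/4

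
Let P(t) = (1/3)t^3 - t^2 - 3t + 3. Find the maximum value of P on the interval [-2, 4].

Differentiating, P'(t) = t^2 - 2t - 3; which vanishes at t = -1 and t = 3.
Candidates: P(-2) = 7/3, P(-1) = 14/3, P(3) = -6, P(4) = -11/3.
So the maximum is P(-1) = 14/3.

14/3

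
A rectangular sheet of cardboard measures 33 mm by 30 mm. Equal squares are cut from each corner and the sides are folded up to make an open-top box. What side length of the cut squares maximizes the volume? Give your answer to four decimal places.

With cut size x, the volume is V(x) = x(33 − 2x)(30 − 2x) for 0 < x < 15.
V'(x) = 12x^2 − 252x + 990. Setting V'(x) = 0 gives x ≈ 5.2322 (the root in (0, 15)).
V''(x) = 24x − 252 is negative there, so this is the maximum; V ≈ 2303.4576.

5.2322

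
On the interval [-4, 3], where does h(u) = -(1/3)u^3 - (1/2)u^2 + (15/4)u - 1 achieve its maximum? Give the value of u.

3/2

h'(u) = -u^2 - u + 15/4, which vanishes at u = -5/2 and u = 3/2.
Compare values at every candidate in [-4, 3]: h(-4) = -8/3, h(-5/2) = -199/24, h(3/2) = 19/8, h(3) = -13/4.
The maximum over the interval is 19/8, attained at u = 3/2.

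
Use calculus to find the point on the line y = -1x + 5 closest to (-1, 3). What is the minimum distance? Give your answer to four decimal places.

Minimize D(x)^2 = (x + 1)^2 + (-x + 2)^2.
d/dx[D^2] = 2(x + 1) + 2·(-1)·(-x + 2) = 0 ⇒ x = 1/2.
Then y = 9/2 and the distance is √(9/2) ≈ 2.1213.

2.1213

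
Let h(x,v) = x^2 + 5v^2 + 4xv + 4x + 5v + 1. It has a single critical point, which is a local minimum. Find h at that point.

-21/4

∂h/∂x = 2x + 4v + 4 = 0 and ∂h/∂v = 4x + 10v + 5 = 0, so (x, v) = (-5, 3/2).
The Hessian has h_{xx} = 2, h_{vv} = 10, h_{xv} = 4, giving D = 4 > 0 with h_{xx} > 0, so the point is a local minimum.
h(-5, 3/2) = -21/4.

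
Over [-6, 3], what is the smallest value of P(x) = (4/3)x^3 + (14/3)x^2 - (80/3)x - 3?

-2293/81

P'(x) = 4x^2 + (28/3)x - 80/3, which vanishes at x = -4 and x = 5/3.
Compare values at every candidate in [-6, 3]: P(-6) = 37,  P(-4) = 93,  P(5/3) = -2293/81,  P(3) = -5.
Hence the absolute minimum is -2293/81 at x = 5/3.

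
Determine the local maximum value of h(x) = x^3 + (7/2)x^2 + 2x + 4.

6

h'(x) = 3x^2 + 7x + 2 = 0 at x = -2, -1/3.
Since h''(x) = 6x + 7, we get h''(-2) = -5 < 0 ⇒ local maximum; h''(-1/3) = 5 > 0 ⇒ local minimum.
Thus h has its local maximum at x = -2, with value 6.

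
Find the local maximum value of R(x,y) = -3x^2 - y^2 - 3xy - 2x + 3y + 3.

58/3

∂R/∂x = -6x - 3y - 2 = 0 and ∂R/∂y = -3x - 2y + 3 = 0, so (x, y) = (-13/3, 8).
The Hessian has R_{xx} = -6, R_{yy} = -2, R_{xy} = -3, giving D = 3 > 0 with R_{xx} < 0, so the point is a local maximum.
R(-13/3, 8) = 58/3.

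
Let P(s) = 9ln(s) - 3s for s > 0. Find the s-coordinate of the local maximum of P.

P'(s) = 9/s − 3 = 0 gives s = 3.
P''(s) = -9/s², which is negative for s > 0, so this is a local maximum.
P(3) = 9·ln(3) - 9 ≈ 0.8875.

3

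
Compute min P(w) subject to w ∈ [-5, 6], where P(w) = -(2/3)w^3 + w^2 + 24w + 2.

P'(w) = -2w^2 + 2w + 24, which vanishes at w = -3 and w = 4.
Compare values at every candidate in [-5, 6]: P(-5) = -29/3,  P(-3) = -43,  P(4) = 214/3,  P(6) = 38.
The minimum over the interval is -43, attained at w = -3.

-43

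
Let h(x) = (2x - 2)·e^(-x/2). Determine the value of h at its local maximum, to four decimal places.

Differentiating with the product rule gives h'(x) = (-x + 3)·e^(-x/2). Since e^(-x/2) > 0, the only critical point is x = 3.
h''(3) has the same sign as -1 < 0, so this is a local maximum.
h(3) = (4)·e^(-3/2) ≈ 0.8925.

0.8925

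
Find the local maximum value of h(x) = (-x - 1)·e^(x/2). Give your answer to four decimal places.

By the product rule, h'(x) = (-(1/2)x - 3/2)·e^(x/2). Since e^(x/2) > 0, the only critical point is x = -3.
h''(-3) has the same sign as -1/2 < 0, so this is a local maximum.
h(-3) = (2)·e^(-3/2) ≈ 0.4463.

0.4463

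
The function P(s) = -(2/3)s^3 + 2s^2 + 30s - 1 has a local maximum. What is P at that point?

347/3

P'(s) = -2s^2 + 4s + 30. Setting P'(s) = 0 gives s ∈ {-3, 5}.
P''(s) = -4s + 4. P''(-3) = 16 > 0 ⇒ local minimum; P''(5) = -16 < 0 ⇒ local maximum.
The local maximum is P(5) = 347/3.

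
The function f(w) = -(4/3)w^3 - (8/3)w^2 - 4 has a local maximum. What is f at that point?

-4

Critical points: f'(w) = -4w^2 - (16/3)w vanishes at w = -4/3, 0.
Since f''(w) = -8w - 16/3, we get f''(-4/3) = 16/3 > 0 ⇒ local minimum; f''(0) = -16/3 < 0 ⇒ local maximum.
The local maximum is f(0) = -4.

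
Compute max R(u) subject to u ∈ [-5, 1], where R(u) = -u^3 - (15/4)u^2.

125/4

The derivative is -3u^2 - (15/2)u, which vanishes at u = -5/2 and u = 0.
Compare values at every candidate in [-5, 1]: R(-5) = 125/4, R(-5/2) = -125/16, R(0) = 0, R(1) = -19/4.
Hence the absolute maximum is 125/4 at u = -5.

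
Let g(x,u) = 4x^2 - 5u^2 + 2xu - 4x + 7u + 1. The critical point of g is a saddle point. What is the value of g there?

∂g/∂x = 8x + 2u - 4 = 0 and ∂g/∂u = 2x - 10u + 7 = 0, so (x, u) = (13/42, 16/21).
The Hessian has g_{xx} = 8, g_{uu} = -10, g_{xu} = 2, giving D = -84 < 0, so the point is a saddle point.
g(13/42, 16/21) = 64/21.

64/21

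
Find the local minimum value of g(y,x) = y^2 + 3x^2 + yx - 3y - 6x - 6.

∂g/∂y = 2y + x - 3 = 0 and ∂g/∂x = y + 6x - 6 = 0, so (y, x) = (12/11, 9/11).
The Hessian has g_{yy} = 2, g_{xx} = 6, g_{yx} = 1, giving D = 11 > 0 with g_{yy} > 0, so the point is a local minimum.
g(12/11, 9/11) = -111/11.

-111/11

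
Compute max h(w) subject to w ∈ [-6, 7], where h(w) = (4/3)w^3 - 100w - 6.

982/3

h'(w) = 4w^2 - 100, which vanishes at w = -5 and w = 5.
Evaluating at the critical points and endpoints: h(-6) = 306,  h(-5) = 982/3,  h(5) = -1018/3,  h(7) = -746/3.
Hence the absolute maximum is 982/3 at w = -5.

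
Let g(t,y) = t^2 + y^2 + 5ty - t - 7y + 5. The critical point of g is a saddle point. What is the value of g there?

∂g/∂t = 2t + 5y - 1 = 0 and ∂g/∂y = 5t + 2y - 7 = 0, so (t, y) = (11/7, -3/7).
The Hessian has g_{tt} = 2, g_{yy} = 2, g_{ty} = 5, giving D = -21 < 0, so the point is a saddle point.
g(11/7, -3/7) = 40/7.

40/7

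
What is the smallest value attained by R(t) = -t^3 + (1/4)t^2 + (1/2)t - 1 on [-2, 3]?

R'(t) = -3t^2 + (1/2)t + 1/2, which vanishes at t = -1/3 and t = 1/2.
Compare values at every candidate in [-2, 3]: R(-2) = 7; R(-1/3) = -119/108; R(1/2) = -13/16; R(3) = -97/4.
So the minimum is R(3) = -97/4.

-97/4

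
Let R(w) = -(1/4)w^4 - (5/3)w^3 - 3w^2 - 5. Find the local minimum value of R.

-23/3

R'(w) = -w^3 - 5w^2 - 6w. Setting R'(w) = 0 gives w ∈ {-3, -2, 0}.
Second-derivative test with R''(w) = -3w^2 - 10w - 6: R''(-3) = -3 < 0 ⇒ local maximum; R''(-2) = 2 > 0 ⇒ local minimum; R''(0) = -6 < 0 ⇒ local maximum.
So the local minimum value is R(-2) = -23/3.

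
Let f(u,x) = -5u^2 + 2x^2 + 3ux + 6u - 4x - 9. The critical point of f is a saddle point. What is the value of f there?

∂f/∂u = -10u + 3x + 6 = 0 and ∂f/∂x = 3u + 4x - 4 = 0, so (u, x) = (36/49, 22/49).
The Hessian has f_{uu} = -10, f_{xx} = 4, f_{ux} = 3, giving D = -49 < 0, so the point is a saddle point.
f(36/49, 22/49) = -377/49.

-377/49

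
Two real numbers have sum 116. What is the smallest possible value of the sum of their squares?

6728

With a + b = 116, a^2 + b^2 = a^2 + (116 − a)^2.
The derivative 2a − 2(116 − a) = 4a − 232 vanishes at a = 58; second derivative 4 > 0, a minimum.
The minimum is 2·(58)^2 = 6728.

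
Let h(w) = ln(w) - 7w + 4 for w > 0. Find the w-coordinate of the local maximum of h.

1/7

h'(w) = 1/w − 7 = 0 gives w = 1/7.
h''(w) = -1/w², which is negative for w > 0, so this is a local maximum.
h(1/7) = 1·ln(1/7) - 1 + 4 ≈ 1.0541.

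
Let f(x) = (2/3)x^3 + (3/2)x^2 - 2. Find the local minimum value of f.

-2

f'(x) = 2x^2 + 3x = 0 at x = -3/2, 0.
Since f''(x) = 4x + 3, we get f''(-3/2) = -3 < 0 ⇒ local maximum; f''(0) = 3 > 0 ⇒ local minimum.
The local minimum is f(0) = -2.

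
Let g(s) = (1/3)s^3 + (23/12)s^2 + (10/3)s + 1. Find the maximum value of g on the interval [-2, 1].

79/12

Differentiating, g'(s) = s^2 + (23/6)s + 10/3; whose only zero in [-2, 1] is s = -4/3.
Compare values at every candidate in [-2, 1]: g(-2) = -2/3,  g(-4/3) = -67/81,  g(1) = 79/12.
The maximum over the interval is 79/12, attained at s = 1.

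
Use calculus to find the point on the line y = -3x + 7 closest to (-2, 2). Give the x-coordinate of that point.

Minimize D(x)^2 = (x + 2)^2 + (-3x + 5)^2.
d/dx[D^2] = 2(x + 2) + 2·(-3)·(-3x + 5) = 0 ⇒ x = 13/10.
Then y = 31/10 and the distance is √(121/10) ≈ 3.4785.

13/10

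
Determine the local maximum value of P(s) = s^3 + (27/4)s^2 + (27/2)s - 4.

-43/4

P'(s) = 3s^2 + (27/2)s + 27/2 = 0 at s = -3, -3/2.
Second-derivative test with P''(s) = 6s + 27/2: P''(-3) = -9/2 < 0 ⇒ local maximum; P''(-3/2) = 9/2 > 0 ⇒ local minimum.
Thus P has its local maximum at s = -3, with value -43/4.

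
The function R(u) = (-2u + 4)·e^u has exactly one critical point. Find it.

By the product rule, R'(u) = (-2u + 2)·e^u. Since e^u > 0, the only critical point is u = 1.
R''(1) has the same sign as -2 < 0, so this is a local maximum.
R(1) = (2)·e^(1) ≈ 5.4366.

1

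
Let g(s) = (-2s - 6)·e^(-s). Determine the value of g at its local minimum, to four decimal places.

-14.7781

Differentiating with the product rule gives g'(s) = (2s + 4)·e^(-s). Since e^(-s) > 0, the only critical point is s = -2.
g''(-2) has the same sign as 2 > 0, so this is a local minimum.
g(-2) = (-2)·e^(2) ≈ -14.7781.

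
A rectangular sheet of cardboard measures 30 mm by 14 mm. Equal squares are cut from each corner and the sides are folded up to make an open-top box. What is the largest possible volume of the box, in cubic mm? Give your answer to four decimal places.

With cut size x, the volume is V(x) = x(30 − 2x)(14 − 2x) for 0 < x < 7.
V'(x) = 12x^2 − 176x + 420. Setting V'(x) = 0 gives x ≈ 3.0000 (the root in (0, 7)).
V''(x) = 24x − 176 is negative there, so this is the maximum; V ≈ 576.0000.

576.0000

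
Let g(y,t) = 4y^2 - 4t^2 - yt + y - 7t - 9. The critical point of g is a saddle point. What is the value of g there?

-80/13

∂g/∂y = 8y - t + 1 = 0 and ∂g/∂t = -y - 8t - 7 = 0, so (y, t) = (-3/13, -11/13).
The Hessian has g_{yy} = 8, g_{tt} = -8, g_{yt} = -1, giving D = -65 < 0, so the point is a saddle point.
g(-3/13, -11/13) = -80/13.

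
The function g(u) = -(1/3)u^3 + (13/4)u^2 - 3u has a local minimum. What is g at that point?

-35/48

g'(u) = -u^2 + (13/2)u - 3. Setting g'(u) = 0 gives u ∈ {1/2, 6}.
Since g''(u) = -2u + 13/2, we get g''(1/2) = 11/2 > 0 ⇒ local minimum; g''(6) = -11/2 < 0 ⇒ local maximum.
So the local minimum value is g(1/2) = -35/48.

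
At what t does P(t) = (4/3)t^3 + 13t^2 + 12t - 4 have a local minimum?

Critical points: P'(t) = 4t^2 + 26t + 12 vanishes at t = -6, -1/2.
P''(t) = 8t + 26. P''(-6) = -22 < 0 ⇒ local maximum; P''(-1/2) = 22 > 0 ⇒ local minimum.
The local minimum is P(-1/2) = -83/12.

-1/2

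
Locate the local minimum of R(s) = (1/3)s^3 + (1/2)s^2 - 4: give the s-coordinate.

R'(s) = s^2 + s. Setting R'(s) = 0 gives s ∈ {-1, 0}.
Second-derivative test with R''(s) = 2s + 1: R''(-1) = -1 < 0 ⇒ local maximum; R''(0) = 1 > 0 ⇒ local minimum.
Thus R has its local minimum at s = 0, with value -4.

0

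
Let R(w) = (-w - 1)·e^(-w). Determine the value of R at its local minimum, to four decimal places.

Differentiating with the product rule gives R'(w) = (w)·e^(-w). Since e^(-w) > 0, the only critical point is w = 0.
R''(0) has the same sign as 1 > 0, so this is a local minimum.
R(0) = (-1)·e^(0) ≈ -1.0000.

-1.0000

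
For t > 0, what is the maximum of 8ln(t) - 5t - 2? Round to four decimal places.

-6.2400

g'(t) = 8/t − 5 = 0 gives t = 8/5.
g''(t) = -8/t², which is negative for t > 0, so this is a local maximum.
g(8/5) = 8·ln(8/5) - 8 - 2 ≈ -6.2400.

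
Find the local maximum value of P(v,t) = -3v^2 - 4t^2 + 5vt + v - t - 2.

∂P/∂v = -6v + 5t + 1 = 0 and ∂P/∂t = 5v - 8t - 1 = 0, so (v, t) = (3/23, -1/23).
The Hessian has P_{vv} = -6, P_{tt} = -8, P_{vt} = 5, giving D = 23 > 0 with P_{vv} < 0, so the point is a local maximum.
P(3/23, -1/23) = -44/23.

-44/23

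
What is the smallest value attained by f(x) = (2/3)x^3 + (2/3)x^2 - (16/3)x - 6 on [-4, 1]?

f'(x) = 2x^2 + (4/3)x - 16/3, whose only zero in [-4, 1] is x = -2.
Compare values at every candidate in [-4, 1]: f(-4) = -50/3; f(-2) = 2; f(1) = -10.
Hence the absolute minimum is -50/3 at x = -4.

-50/3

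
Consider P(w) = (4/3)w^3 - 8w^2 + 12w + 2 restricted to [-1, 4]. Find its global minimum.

Differentiating, P'(w) = 4w^2 - 16w + 12; which vanishes at w = 1 and w = 3.
Compare values at every candidate in [-1, 4]: P(-1) = -58/3; P(1) = 22/3; P(3) = 2; P(4) = 22/3.
The minimum over the interval is -58/3, attained at w = -1.

-58/3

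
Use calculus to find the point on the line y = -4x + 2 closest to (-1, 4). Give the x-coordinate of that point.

Minimize D(x)^2 = (x + 1)^2 + (-4x - 2)^2.
d/dx[D^2] = 2(x + 1) + 2·(-4)·(-4x - 2) = 0 ⇒ x = -9/17.
Then y = 70/17 and the distance is √(4/17) ≈ 0.4851.

-9/17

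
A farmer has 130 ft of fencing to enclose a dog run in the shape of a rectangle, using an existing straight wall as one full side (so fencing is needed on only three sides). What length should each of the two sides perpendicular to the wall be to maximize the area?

65/2

Let the sides perpendicular to the wall have length x and the parallel side y, so 2x + y = 130 and the area is A = xy = x(130 − 2x).
A'(x) = 130 − 4x = 0 gives x = 65/2, and A''(x) = −4 < 0 confirms a maximum.
Then y = 130 − 2·65/2 = 65 and A = 4225/2.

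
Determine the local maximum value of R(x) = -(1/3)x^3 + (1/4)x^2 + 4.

193/48

R'(x) = -x^2 + (1/2)x = 0 at x = 0, 1/2.
Since R''(x) = -2x + 1/2, we get R''(0) = 1/2 > 0 ⇒ local minimum; R''(1/2) = -1/2 < 0 ⇒ local maximum.
So the local maximum value is R(1/2) = 193/48.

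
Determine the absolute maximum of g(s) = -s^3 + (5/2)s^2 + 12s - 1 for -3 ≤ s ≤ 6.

The derivative is -3s^2 + 5s + 12, which vanishes at s = -4/3 and s = 3.
Compare values at every candidate in [-3, 6]: g(-3) = 25/2; g(-4/3) = -275/27; g(3) = 61/2; g(6) = -55.
Hence the absolute maximum is 61/2 at s = 3.

61/2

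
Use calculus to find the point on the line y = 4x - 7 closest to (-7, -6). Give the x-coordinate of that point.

Minimize D(x)^2 = (x + 7)^2 + (4x - 1)^2.
d/dx[D^2] = 2(x + 7) + 2·4·(4x - 1) = 0 ⇒ x = -3/17.
Then y = -131/17 and the distance is √(841/17) ≈ 7.0335.

-3/17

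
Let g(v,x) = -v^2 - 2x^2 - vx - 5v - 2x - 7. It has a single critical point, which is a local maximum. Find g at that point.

-5/7

∂g/∂v = -2v - x - 5 = 0 and ∂g/∂x = -v - 4x - 2 = 0, so (v, x) = (-18/7, 1/7).
The Hessian has g_{vv} = -2, g_{xx} = -4, g_{vx} = -1, giving D = 7 > 0 with g_{vv} < 0, so the point is a local maximum.
g(-18/7, 1/7) = -5/7.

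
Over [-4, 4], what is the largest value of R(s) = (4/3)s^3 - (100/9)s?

368/9

Differentiating, R'(s) = 4s^2 - 100/9; which vanishes at s = -5/3 and s = 5/3.
Candidates: R(-4) = -368/9,  R(-5/3) = 1000/81,  R(5/3) = -1000/81,  R(4) = 368/9.
Hence the absolute maximum is 368/9 at s = 4.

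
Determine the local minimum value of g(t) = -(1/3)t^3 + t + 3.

7/3

g'(t) = -t^2 + 1 = 0 at t = -1, 1.
Second-derivative test with g''(t) = -2t: g''(-1) = 2 > 0 ⇒ local minimum; g''(1) = -2 < 0 ⇒ local maximum.
The local minimum is g(-1) = 7/3.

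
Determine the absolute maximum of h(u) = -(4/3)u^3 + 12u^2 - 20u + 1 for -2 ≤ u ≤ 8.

The derivative is -4u^2 + 24u - 20, which vanishes at u = 1 and u = 5.
Evaluating at the critical points and endpoints: h(-2) = 299/3,  h(1) = -25/3,  h(5) = 103/3,  h(8) = -221/3.
The maximum over the interval is 299/3, attained at u = -2.

299/3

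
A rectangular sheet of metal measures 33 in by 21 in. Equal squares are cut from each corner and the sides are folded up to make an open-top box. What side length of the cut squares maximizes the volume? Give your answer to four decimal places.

With cut size x, the volume is V(x) = x(33 − 2x)(21 − 2x) for 0 < x < 10.5.
V'(x) = 12x^2 − 216x + 693. Setting V'(x) = 0 gives x ≈ 4.1782 (the root in (0, 10.5)).
V''(x) = 24x − 216 is negative there, so this is the maximum; V ≈ 1301.8595.

4.1782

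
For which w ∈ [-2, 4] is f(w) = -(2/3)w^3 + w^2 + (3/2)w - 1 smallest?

f'(w) = -2w^2 + 2w + 3/2, which vanishes at w = -1/2 and w = 3/2.
Candidates: f(-2) = 16/3, f(-1/2) = -17/12, f(3/2) = 5/4, f(4) = -65/3.
So the minimum is f(4) = -65/3.

4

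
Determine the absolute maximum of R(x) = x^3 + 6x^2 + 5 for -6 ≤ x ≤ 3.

R'(x) = 3x^2 + 12x, which vanishes at x = -4 and x = 0.
Candidates: R(-6) = 5; R(-4) = 37; R(0) = 5; R(3) = 86.
The maximum over the interval is 86, attained at x = 3.

86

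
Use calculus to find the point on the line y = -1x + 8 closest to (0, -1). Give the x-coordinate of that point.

9/2

Minimize D(x)^2 = (x + 0)^2 + (-x + 9)^2.
d/dx[D^2] = 2(x + 0) + 2·(-1)·(-x + 9) = 0 ⇒ x = 9/2.
Then y = 7/2 and the distance is √(81/2) ≈ 6.3640.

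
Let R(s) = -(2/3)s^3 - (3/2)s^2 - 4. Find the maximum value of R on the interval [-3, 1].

1/2

The derivative is -2s^2 - 3s, which vanishes at s = -3/2 and s = 0.
Compare values at every candidate in [-3, 1]: R(-3) = 1/2; R(-3/2) = -41/8; R(0) = -4; R(1) = -37/6.
The maximum over the interval is 1/2, attained at s = -3.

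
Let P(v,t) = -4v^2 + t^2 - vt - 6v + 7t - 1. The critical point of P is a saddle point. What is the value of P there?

∂P/∂v = -8v - t - 6 = 0 and ∂P/∂t = -v + 2t + 7 = 0, so (v, t) = (-5/17, -62/17).
The Hessian has P_{vv} = -8, P_{tt} = 2, P_{vt} = -1, giving D = -17 < 0, so the point is a saddle point.
P(-5/17, -62/17) = -219/17.

-219/17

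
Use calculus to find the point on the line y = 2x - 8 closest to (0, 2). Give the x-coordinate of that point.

Minimize D(x)^2 = (x + 0)^2 + (2x - 10)^2.
d/dx[D^2] = 2(x + 0) + 2·2·(2x - 10) = 0 ⇒ x = 4.
Then y = 0 and the distance is √(20) ≈ 4.4721.

4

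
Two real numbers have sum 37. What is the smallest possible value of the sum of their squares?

With a + b = 37, a^2 + b^2 = a^2 + (37 − a)^2.
The derivative 2a − 2(37 − a) = 4a − 74 vanishes at a = 37/2; second derivative 4 > 0, a minimum.
The minimum is 2·(37/2)^2 = 1369/2.

1369/2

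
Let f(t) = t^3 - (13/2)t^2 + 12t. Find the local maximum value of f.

184/27

Critical points: f'(t) = 3t^2 - 13t + 12 vanishes at t = 4/3, 3.
f''(t) = 6t - 13. f''(4/3) = -5 < 0 ⇒ local maximum; f''(3) = 5 > 0 ⇒ local minimum.
Thus f has its local maximum at t = 4/3, with value 184/27.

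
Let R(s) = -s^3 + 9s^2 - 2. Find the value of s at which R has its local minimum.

Critical points: R'(s) = -3s^2 + 18s vanishes at s = 0, 6.
Since R''(s) = -6s + 18, we get R''(0) = 18 > 0 ⇒ local minimum; R''(6) = -18 < 0 ⇒ local maximum.
Thus R has its local minimum at s = 0, with value -2.

0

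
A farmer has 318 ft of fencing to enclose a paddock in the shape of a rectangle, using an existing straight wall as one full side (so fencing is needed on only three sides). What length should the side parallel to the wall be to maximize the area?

159

Let the sides perpendicular to the wall have length x and the parallel side y, so 2x + y = 318 and the area is A = xy = x(318 − 2x).
A'(x) = 318 − 4x = 0 gives x = 159/2, and A''(x) = −4 < 0 confirms a maximum.
Then y = 318 − 2·159/2 = 159 and A = 25281/2.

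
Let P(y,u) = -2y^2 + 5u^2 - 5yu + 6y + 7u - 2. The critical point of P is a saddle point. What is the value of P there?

162/65

∂P/∂y = -4y - 5u + 6 = 0 and ∂P/∂u = -5y + 10u + 7 = 0, so (y, u) = (19/13, 2/65).
The Hessian has P_{yy} = -4, P_{uu} = 10, P_{yu} = -5, giving D = -65 < 0, so the point is a saddle point.
P(19/13, 2/65) = 162/65.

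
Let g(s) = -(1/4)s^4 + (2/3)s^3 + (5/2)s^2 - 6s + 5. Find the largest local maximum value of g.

53/3

Critical points: g'(s) = -s^3 + 2s^2 + 5s - 6 vanishes at s = -2, 1, 3.
Since g''(s) = -3s^2 + 4s + 5, we get g''(-2) = -15 < 0 ⇒ local maximum; g''(1) = 6 > 0 ⇒ local minimum; g''(3) = -10 < 0 ⇒ local maximum.
Thus g has its largest local maximum at s = -2, with value 53/3.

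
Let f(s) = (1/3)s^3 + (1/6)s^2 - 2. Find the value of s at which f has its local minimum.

0

f'(s) = s^2 + (1/3)s = 0 at s = -1/3, 0.
Second-derivative test with f''(s) = 2s + 1/3: f''(-1/3) = -1/3 < 0 ⇒ local maximum; f''(0) = 1/3 > 0 ⇒ local minimum.
Thus f has its local minimum at s = 0, with value -2.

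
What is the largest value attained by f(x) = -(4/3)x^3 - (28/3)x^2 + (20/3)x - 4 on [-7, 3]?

-232/81

f'(x) = -4x^2 - (56/3)x + 20/3, which vanishes at x = -5 and x = 1/3.
Evaluating at the critical points and endpoints: f(-7) = -152/3, f(-5) = -104, f(1/3) = -232/81, f(3) = -104.
Hence the absolute maximum is -232/81 at x = 1/3.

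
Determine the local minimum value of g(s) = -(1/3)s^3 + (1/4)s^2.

0

g'(s) = -s^2 + (1/2)s = 0 at s = 0, 1/2.
Second-derivative test with g''(s) = -2s + 1/2: g''(0) = 1/2 > 0 ⇒ local minimum; g''(1/2) = -1/2 < 0 ⇒ local maximum.
Thus g has its local minimum at s = 0, with value 0.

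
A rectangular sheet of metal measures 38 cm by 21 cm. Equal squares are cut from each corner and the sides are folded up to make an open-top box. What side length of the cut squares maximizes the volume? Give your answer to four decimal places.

4.3384

With cut size x, the volume is V(x) = x(38 − 2x)(21 − 2x) for 0 < x < 10.5.
V'(x) = 12x^2 − 236x + 798. Setting V'(x) = 0 gives x ≈ 4.3384 (the root in (0, 10.5)).
V''(x) = 24x − 236 is negative there, so this is the maximum; V ≈ 1567.7054.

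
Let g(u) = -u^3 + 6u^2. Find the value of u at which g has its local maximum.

4

g'(u) = -3u^2 + 12u. Setting g'(u) = 0 gives u ∈ {0, 4}.
Second-derivative test with g''(u) = -6u + 12: g''(0) = 12 > 0 ⇒ local minimum; g''(4) = -12 < 0 ⇒ local maximum.
So the local maximum value is g(4) = 32.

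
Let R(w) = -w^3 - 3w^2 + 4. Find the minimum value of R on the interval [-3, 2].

R'(w) = -3w^2 - 6w, which vanishes at w = -2 and w = 0.
Evaluating at the critical points and endpoints: R(-3) = 4, R(-2) = 0, R(0) = 4, R(2) = -16.
Hence the absolute minimum is -16 at w = 2.

-16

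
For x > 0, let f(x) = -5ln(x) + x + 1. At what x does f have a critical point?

5

f'(x) = -5/x + 1 = 0 gives x = 5.
f''(x) = 5/x², which is positive for x > 0, so this is a local minimum.
f(5) = -5·ln(5) + 5 + 1 ≈ -2.0472.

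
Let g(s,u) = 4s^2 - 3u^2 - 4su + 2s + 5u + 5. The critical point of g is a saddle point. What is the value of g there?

∂g/∂s = 8s - 4u + 2 = 0 and ∂g/∂u = -4s - 6u + 5 = 0, so (s, u) = (1/8, 3/4).
The Hessian has g_{ss} = 8, g_{uu} = -6, g_{su} = -4, giving D = -64 < 0, so the point is a saddle point.
g(1/8, 3/4) = 7.

7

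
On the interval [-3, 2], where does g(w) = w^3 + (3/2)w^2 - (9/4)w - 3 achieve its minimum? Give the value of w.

g'(w) = 3w^2 + 3w - 9/4, which vanishes at w = -3/2 and w = 1/2.
Candidates: g(-3) = -39/4; g(-3/2) = 3/8; g(1/2) = -29/8; g(2) = 13/2.
Hence the absolute minimum is -39/4 at w = -3.

-3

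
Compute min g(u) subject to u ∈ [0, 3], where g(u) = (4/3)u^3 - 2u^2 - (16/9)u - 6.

-710/81

g'(u) = 4u^2 - 4u - 16/9, whose only zero in [0, 3] is u = 4/3.
Candidates: g(0) = -6; g(4/3) = -710/81; g(3) = 20/3.
The minimum over the interval is -710/81, attained at u = 4/3.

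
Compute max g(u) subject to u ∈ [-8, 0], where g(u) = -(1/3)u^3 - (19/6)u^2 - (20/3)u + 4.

76/3

g'(u) = -u^2 - (19/3)u - 20/3, which vanishes at u = -5 and u = -4/3.
Compare values at every candidate in [-8, 0]: g(-8) = 76/3; g(-5) = -1/6; g(-4/3) = 652/81; g(0) = 4.
The maximum over the interval is 76/3, attained at u = -8.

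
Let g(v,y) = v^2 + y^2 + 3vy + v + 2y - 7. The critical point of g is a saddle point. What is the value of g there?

-36/5

∂g/∂v = 2v + 3y + 1 = 0 and ∂g/∂y = 3v + 2y + 2 = 0, so (v, y) = (-4/5, 1/5).
The Hessian has g_{vv} = 2, g_{yy} = 2, g_{vy} = 3, giving D = -5 < 0, so the point is a saddle point.
g(-4/5, 1/5) = -36/5.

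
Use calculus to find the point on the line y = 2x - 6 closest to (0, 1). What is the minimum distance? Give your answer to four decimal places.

3.1305

Minimize D(x)^2 = (x + 0)^2 + (2x - 7)^2.
d/dx[D^2] = 2(x + 0) + 2·2·(2x - 7) = 0 ⇒ x = 14/5.
Then y = -2/5 and the distance is √(49/5) ≈ 3.1305.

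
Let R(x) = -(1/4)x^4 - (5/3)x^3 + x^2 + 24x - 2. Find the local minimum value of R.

-161/4

R'(x) = -x^3 - 5x^2 + 2x + 24. Setting R'(x) = 0 gives x ∈ {-4, -3, 2}.
Since R''(x) = -3x^2 - 10x + 2, we get R''(-4) = -6 < 0 ⇒ local maximum; R''(-3) = 5 > 0 ⇒ local minimum; R''(2) = -30 < 0 ⇒ local maximum.
So the local minimum value is R(-3) = -161/4.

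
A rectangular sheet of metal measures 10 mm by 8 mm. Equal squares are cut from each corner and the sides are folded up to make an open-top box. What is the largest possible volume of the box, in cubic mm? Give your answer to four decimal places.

With cut size x, the volume is V(x) = x(10 − 2x)(8 − 2x) for 0 < x < 4.
V'(x) = 12x^2 − 72x + 80. Setting V'(x) = 0 gives x ≈ 1.4725 (the root in (0, 4)).
V''(x) = 24x − 72 is negative there, so this is the maximum; V ≈ 52.5138.

52.5138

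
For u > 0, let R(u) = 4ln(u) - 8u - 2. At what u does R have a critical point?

1/2

R'(u) = 4/u − 8 = 0 gives u = 1/2.
R''(u) = -4/u², which is negative for u > 0, so this is a local maximum.
R(1/2) = 4·ln(1/2) - 4 - 2 ≈ -8.7726.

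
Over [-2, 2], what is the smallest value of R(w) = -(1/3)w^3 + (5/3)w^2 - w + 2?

149/81

R'(w) = -w^2 + (10/3)w - 1, whose only zero in [-2, 2] is w = 1/3.
Evaluating at the critical points and endpoints: R(-2) = 40/3, R(1/3) = 149/81, R(2) = 4.
The minimum over the interval is 149/81, attained at w = 1/3.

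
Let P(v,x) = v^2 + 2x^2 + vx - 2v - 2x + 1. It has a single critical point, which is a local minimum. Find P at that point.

-1/7

∂P/∂v = 2v + x - 2 = 0 and ∂P/∂x = v + 4x - 2 = 0, so (v, x) = (6/7, 2/7).
The Hessian has P_{vv} = 2, P_{xx} = 4, P_{vx} = 1, giving D = 7 > 0 with P_{vv} > 0, so the point is a local minimum.
P(6/7, 2/7) = -1/7.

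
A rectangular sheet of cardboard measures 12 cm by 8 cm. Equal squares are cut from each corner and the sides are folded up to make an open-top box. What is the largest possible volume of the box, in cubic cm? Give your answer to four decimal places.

67.6036

With cut size x, the volume is V(x) = x(12 − 2x)(8 − 2x) for 0 < x < 4.
V'(x) = 12x^2 − 80x + 96. Setting V'(x) = 0 gives x ≈ 1.5695 (the root in (0, 4)).
V''(x) = 24x − 80 is negative there, so this is the maximum; V ≈ 67.6036.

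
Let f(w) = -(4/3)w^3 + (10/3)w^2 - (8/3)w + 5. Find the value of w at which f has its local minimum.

f'(w) = -4w^2 + (20/3)w - 8/3 = 0 at w = 2/3, 1.
Second-derivative test with f''(w) = -8w + 20/3: f''(2/3) = 4/3 > 0 ⇒ local minimum; f''(1) = -4/3 < 0 ⇒ local maximum.
So the local minimum value is f(2/3) = 349/81.

2/3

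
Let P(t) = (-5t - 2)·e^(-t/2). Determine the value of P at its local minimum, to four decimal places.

Differentiating with the product rule gives P'(t) = ((5/2)t - 4)·e^(-t/2). Since e^(-t/2) > 0, the only critical point is t = 8/5.
P''(8/5) has the same sign as 5/2 > 0, so this is a local minimum.
P(8/5) = (-10)·e^(-4/5) ≈ -4.4933.

-4.4933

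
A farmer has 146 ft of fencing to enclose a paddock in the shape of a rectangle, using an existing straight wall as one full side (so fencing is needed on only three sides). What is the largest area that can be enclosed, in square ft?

Let the sides perpendicular to the wall have length x and the parallel side y, so 2x + y = 146 and the area is A = xy = x(146 − 2x).
A'(x) = 146 − 4x = 0 gives x = 73/2, and A''(x) = −4 < 0 confirms a maximum.
Then y = 146 − 2·73/2 = 73 and A = 5329/2.

5329/2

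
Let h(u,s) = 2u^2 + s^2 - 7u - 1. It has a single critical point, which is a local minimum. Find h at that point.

-57/8

∂h/∂u = 4u - 7 = 0 and ∂h/∂s = 2s = 0, so (u, s) = (7/4, 0).
The Hessian has h_{uu} = 4, h_{ss} = 2, h_{us} = 0, giving D = 8 > 0 with h_{uu} > 0, so the point is a local minimum.
h(7/4, 0) = -57/8.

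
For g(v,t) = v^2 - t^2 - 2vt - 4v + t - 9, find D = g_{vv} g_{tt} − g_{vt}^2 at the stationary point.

∂g/∂v = 2v - 2t - 4 = 0 and ∂g/∂t = -2v - 2t + 1 = 0, so (v, t) = (5/4, -3/4).
The Hessian has g_{vv} = 2, g_{tt} = -2, g_{vt} = -2, giving D = -8 < 0, so the point is a saddle point.
D = (2)·(-2) − (-2)^2 = -8.

-8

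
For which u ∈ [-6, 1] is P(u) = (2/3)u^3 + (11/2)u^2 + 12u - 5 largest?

1

Differentiating, P'(u) = 2u^2 + 11u + 12; which vanishes at u = -4 and u = -3/2.
Compare values at every candidate in [-6, 1]: P(-6) = -23,  P(-4) = -23/3,  P(-3/2) = -103/8,  P(1) = 79/6.
Hence the absolute maximum is 79/6 at u = 1.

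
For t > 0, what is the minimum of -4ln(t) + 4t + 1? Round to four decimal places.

5.0000

P'(t) = -4/t + 4 = 0 gives t = 1.
P''(t) = 4/t², which is positive for t > 0, so this is a local minimum.
P(1) = -4·ln(1) + 4 + 1 ≈ 5.0000.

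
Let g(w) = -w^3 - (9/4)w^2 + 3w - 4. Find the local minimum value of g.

-11

g'(w) = -3w^2 - (9/2)w + 3 = 0 at w = -2, 1/2.
Since g''(w) = -6w - 9/2, we get g''(-2) = 15/2 > 0 ⇒ local minimum; g''(1/2) = -15/2 < 0 ⇒ local maximum.
Thus g has its local minimum at w = -2, with value -11.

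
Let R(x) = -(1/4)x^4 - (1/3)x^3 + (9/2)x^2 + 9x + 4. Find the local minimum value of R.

R'(x) = -x^3 - x^2 + 9x + 9. Setting R'(x) = 0 gives x ∈ {-3, -1, 3}.
Second-derivative test with R''(x) = -3x^2 - 2x + 9: R''(-3) = -12 < 0 ⇒ local maximum; R''(-1) = 8 > 0 ⇒ local minimum; R''(3) = -24 < 0 ⇒ local maximum.
So the local minimum value is R(-1) = -5/12.

-5/12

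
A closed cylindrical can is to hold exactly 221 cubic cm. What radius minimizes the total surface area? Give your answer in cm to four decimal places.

With radius r and height h, πr²h = 221 so h = 221/(πr²), and S(r) = 2πr² + 2πrh = 2πr² + 2·221/r.
S'(r) = 4πr − 2·221/r² = 0 ⇒ r³ = 221/(2π), so r ≈ 3.2765 and h = 2r ≈ 6.5529.
S''(r) = 4π + 4·221/r³ > 0, so this is the minimum; S ≈ 202.3529.

3.2765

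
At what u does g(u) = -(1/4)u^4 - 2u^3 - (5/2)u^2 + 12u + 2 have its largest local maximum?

1

g'(u) = -u^3 - 6u^2 - 5u + 12 = 0 at u = -4, -3, 1.
g''(u) = -3u^2 - 12u - 5. g''(-4) = -5 < 0 ⇒ local maximum; g''(-3) = 4 > 0 ⇒ local minimum; g''(1) = -20 < 0 ⇒ local maximum.
So the largest local maximum value is g(1) = 37/4.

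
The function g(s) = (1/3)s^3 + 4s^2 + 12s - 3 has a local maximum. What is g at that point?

-3

g'(s) = s^2 + 8s + 12. Setting g'(s) = 0 gives s ∈ {-6, -2}.
g''(s) = 2s + 8. g''(-6) = -4 < 0 ⇒ local maximum; g''(-2) = 4 > 0 ⇒ local minimum.
The local maximum is g(-6) = -3.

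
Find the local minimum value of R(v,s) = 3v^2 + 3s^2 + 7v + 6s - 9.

-193/12

∂R/∂v = 6v + 7 = 0 and ∂R/∂s = 6s + 6 = 0, so (v, s) = (-7/6, -1).
The Hessian has R_{vv} = 6, R_{ss} = 6, R_{vs} = 0, giving D = 36 > 0 with R_{vv} > 0, so the point is a local minimum.
R(-7/6, -1) = -193/12.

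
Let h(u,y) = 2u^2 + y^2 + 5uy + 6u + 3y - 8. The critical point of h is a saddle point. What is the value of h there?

∂h/∂u = 4u + 5y + 6 = 0 and ∂h/∂y = 5u + 2y + 3 = 0, so (u, y) = (-3/17, -18/17).
The Hessian has h_{uu} = 4, h_{yy} = 2, h_{uy} = 5, giving D = -17 < 0, so the point is a saddle point.
h(-3/17, -18/17) = -172/17.

-172/17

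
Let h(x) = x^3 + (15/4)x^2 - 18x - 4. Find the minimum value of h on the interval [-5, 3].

h'(x) = 3x^2 + (15/2)x - 18, which vanishes at x = -4 and x = 3/2.
Compare values at every candidate in [-5, 3]: h(-5) = 219/4, h(-4) = 64, h(3/2) = -307/16, h(3) = 11/4.
So the minimum is h(3/2) = -307/16.

-307/16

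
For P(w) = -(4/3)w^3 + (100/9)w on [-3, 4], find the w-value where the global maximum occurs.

P'(w) = -4w^2 + 100/9, which vanishes at w = -5/3 and w = 5/3.
Candidates: P(-3) = 8/3, P(-5/3) = -1000/81, P(5/3) = 1000/81, P(4) = -368/9.
The maximum over the interval is 1000/81, attained at w = 5/3.

5/3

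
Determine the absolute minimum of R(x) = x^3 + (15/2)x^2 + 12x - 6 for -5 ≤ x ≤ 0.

The derivative is 3x^2 + 15x + 12, which vanishes at x = -4 and x = -1.
Evaluating at the critical points and endpoints: R(-5) = -7/2,  R(-4) = 2,  R(-1) = -23/2,  R(0) = -6.
So the minimum is R(-1) = -23/2.

-23/2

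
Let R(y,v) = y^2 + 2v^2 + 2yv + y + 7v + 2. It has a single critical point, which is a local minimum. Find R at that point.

∂R/∂y = 2y + 2v + 1 = 0 and ∂R/∂v = 2y + 4v + 7 = 0, so (y, v) = (5/2, -3).
The Hessian has R_{yy} = 2, R_{vv} = 4, R_{yv} = 2, giving D = 4 > 0 with R_{yy} > 0, so the point is a local minimum.
R(5/2, -3) = -29/4.

-29/4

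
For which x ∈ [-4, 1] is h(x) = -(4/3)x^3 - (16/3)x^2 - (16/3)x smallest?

Differentiating, h'(x) = -4x^2 - (32/3)x - 16/3; which vanishes at x = -2 and x = -2/3.
Candidates: h(-4) = 64/3,  h(-2) = 0,  h(-2/3) = 128/81,  h(1) = -12.
So the minimum is h(1) = -12.

1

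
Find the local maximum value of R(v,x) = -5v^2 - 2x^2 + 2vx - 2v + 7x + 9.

∂R/∂v = -10v + 2x - 2 = 0 and ∂R/∂x = 2v - 4x + 7 = 0, so (v, x) = (1/6, 11/6).
The Hessian has R_{vv} = -10, R_{xx} = -4, R_{vx} = 2, giving D = 36 > 0 with R_{vv} < 0, so the point is a local maximum.
R(1/6, 11/6) = 61/4.

61/4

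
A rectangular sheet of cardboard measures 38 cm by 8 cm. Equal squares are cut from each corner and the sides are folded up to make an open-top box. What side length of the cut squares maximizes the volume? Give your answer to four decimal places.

With cut size x, the volume is V(x) = x(38 − 2x)(8 − 2x) for 0 < x < 4.
V'(x) = 12x^2 − 184x + 304. Setting V'(x) = 0 gives x ≈ 1.8835 (the root in (0, 4)).
V''(x) = 24x − 184 is negative there, so this is the maximum; V ≈ 272.9348.

1.8835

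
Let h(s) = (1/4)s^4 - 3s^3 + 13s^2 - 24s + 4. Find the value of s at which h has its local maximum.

3

h'(s) = s^3 - 9s^2 + 26s - 24. Setting h'(s) = 0 gives s ∈ {2, 3, 4}.
Second-derivative test with h''(s) = 3s^2 - 18s + 26: h''(2) = 2 > 0 ⇒ local minimum; h''(3) = -1 < 0 ⇒ local maximum; h''(4) = 2 > 0 ⇒ local minimum.
Thus h has its local maximum at s = 3, with value -47/4.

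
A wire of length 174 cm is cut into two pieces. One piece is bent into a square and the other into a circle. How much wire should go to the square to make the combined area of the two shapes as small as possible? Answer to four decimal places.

97.4573

Let x be the length used for the square. Square side x/4; circle radius (174−x)/(2π).
A(x) = (x/4)² + π·((174−x)/(2π))² = x²/16 + (174−x)²/(4π) for 0 ≤ x ≤ 174. A'(x) = x/8 − (174−x)/(2π) = 0 gives x = 4·174/(π+4) ≈ 97.4573.
A'' = 1/8 + 1/(2π) > 0, so this gives the minimum combined area; x ≈ 97.4573 cm to the square.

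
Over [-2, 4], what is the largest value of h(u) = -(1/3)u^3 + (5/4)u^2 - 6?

5/3

The derivative is -u^2 + (5/2)u, which vanishes at u = 0 and u = 5/2.
Candidates: h(-2) = 5/3, h(0) = -6, h(5/2) = -163/48, h(4) = -22/3.
Hence the absolute maximum is 5/3 at u = -2.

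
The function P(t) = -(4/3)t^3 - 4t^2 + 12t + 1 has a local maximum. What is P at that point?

Critical points: P'(t) = -4t^2 - 8t + 12 vanishes at t = -3, 1.
Since P''(t) = -8t - 8, we get P''(-3) = 16 > 0 ⇒ local minimum; P''(1) = -16 < 0 ⇒ local maximum.
So the local maximum value is P(1) = 23/3.

23/3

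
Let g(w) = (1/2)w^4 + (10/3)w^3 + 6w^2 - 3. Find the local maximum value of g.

7/3

g'(w) = 2w^3 + 10w^2 + 12w = 0 at w = -3, -2, 0.
g''(w) = 6w^2 + 20w + 12. g''(-3) = 6 > 0 ⇒ local minimum; g''(-2) = -4 < 0 ⇒ local maximum; g''(0) = 12 > 0 ⇒ local minimum.
Thus g has its local maximum at w = -2, with value 7/3.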